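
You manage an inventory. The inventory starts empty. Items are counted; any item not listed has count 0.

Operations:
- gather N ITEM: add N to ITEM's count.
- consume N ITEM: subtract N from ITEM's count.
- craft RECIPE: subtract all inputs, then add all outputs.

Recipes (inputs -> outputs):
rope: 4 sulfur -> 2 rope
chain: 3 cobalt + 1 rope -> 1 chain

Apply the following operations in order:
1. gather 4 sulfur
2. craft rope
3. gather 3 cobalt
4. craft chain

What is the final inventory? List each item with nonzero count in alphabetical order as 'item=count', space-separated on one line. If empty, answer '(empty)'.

After 1 (gather 4 sulfur): sulfur=4
After 2 (craft rope): rope=2
After 3 (gather 3 cobalt): cobalt=3 rope=2
After 4 (craft chain): chain=1 rope=1

Answer: chain=1 rope=1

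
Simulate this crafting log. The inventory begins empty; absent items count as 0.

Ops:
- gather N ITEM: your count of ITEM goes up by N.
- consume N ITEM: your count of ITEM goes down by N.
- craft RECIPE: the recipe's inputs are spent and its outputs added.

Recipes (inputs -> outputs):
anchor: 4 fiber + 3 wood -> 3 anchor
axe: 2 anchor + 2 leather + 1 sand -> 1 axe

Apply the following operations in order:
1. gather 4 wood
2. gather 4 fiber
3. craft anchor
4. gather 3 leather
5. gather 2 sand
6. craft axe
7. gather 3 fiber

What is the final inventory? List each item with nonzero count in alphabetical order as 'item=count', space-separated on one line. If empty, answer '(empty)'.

Answer: anchor=1 axe=1 fiber=3 leather=1 sand=1 wood=1

Derivation:
After 1 (gather 4 wood): wood=4
After 2 (gather 4 fiber): fiber=4 wood=4
After 3 (craft anchor): anchor=3 wood=1
After 4 (gather 3 leather): anchor=3 leather=3 wood=1
After 5 (gather 2 sand): anchor=3 leather=3 sand=2 wood=1
After 6 (craft axe): anchor=1 axe=1 leather=1 sand=1 wood=1
After 7 (gather 3 fiber): anchor=1 axe=1 fiber=3 leather=1 sand=1 wood=1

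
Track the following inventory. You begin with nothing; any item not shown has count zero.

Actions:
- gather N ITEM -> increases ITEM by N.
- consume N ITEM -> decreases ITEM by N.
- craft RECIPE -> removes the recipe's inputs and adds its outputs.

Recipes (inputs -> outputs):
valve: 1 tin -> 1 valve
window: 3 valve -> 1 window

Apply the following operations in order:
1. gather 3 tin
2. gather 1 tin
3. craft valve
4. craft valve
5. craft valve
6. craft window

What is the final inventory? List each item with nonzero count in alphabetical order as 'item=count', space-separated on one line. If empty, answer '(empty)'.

Answer: tin=1 window=1

Derivation:
After 1 (gather 3 tin): tin=3
After 2 (gather 1 tin): tin=4
After 3 (craft valve): tin=3 valve=1
After 4 (craft valve): tin=2 valve=2
After 5 (craft valve): tin=1 valve=3
After 6 (craft window): tin=1 window=1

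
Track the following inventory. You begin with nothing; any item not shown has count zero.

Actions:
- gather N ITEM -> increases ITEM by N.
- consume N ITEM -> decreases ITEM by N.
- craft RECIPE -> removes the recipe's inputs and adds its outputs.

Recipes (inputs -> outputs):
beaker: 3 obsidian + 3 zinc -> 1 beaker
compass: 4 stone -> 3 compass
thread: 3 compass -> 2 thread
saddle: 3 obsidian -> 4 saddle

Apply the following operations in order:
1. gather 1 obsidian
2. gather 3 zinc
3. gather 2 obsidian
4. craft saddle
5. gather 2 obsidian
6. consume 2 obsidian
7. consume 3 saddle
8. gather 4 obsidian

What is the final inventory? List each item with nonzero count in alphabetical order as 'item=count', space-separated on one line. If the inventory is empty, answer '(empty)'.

Answer: obsidian=4 saddle=1 zinc=3

Derivation:
After 1 (gather 1 obsidian): obsidian=1
After 2 (gather 3 zinc): obsidian=1 zinc=3
After 3 (gather 2 obsidian): obsidian=3 zinc=3
After 4 (craft saddle): saddle=4 zinc=3
After 5 (gather 2 obsidian): obsidian=2 saddle=4 zinc=3
After 6 (consume 2 obsidian): saddle=4 zinc=3
After 7 (consume 3 saddle): saddle=1 zinc=3
After 8 (gather 4 obsidian): obsidian=4 saddle=1 zinc=3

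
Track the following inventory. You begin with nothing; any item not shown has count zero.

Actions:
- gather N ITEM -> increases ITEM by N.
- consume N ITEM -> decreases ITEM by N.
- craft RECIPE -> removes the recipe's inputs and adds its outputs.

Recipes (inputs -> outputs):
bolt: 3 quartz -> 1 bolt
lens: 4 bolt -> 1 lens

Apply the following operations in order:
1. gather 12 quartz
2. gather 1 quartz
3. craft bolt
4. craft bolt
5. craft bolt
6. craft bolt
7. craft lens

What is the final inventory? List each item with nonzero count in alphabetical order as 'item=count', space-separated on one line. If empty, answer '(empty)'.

Answer: lens=1 quartz=1

Derivation:
After 1 (gather 12 quartz): quartz=12
After 2 (gather 1 quartz): quartz=13
After 3 (craft bolt): bolt=1 quartz=10
After 4 (craft bolt): bolt=2 quartz=7
After 5 (craft bolt): bolt=3 quartz=4
After 6 (craft bolt): bolt=4 quartz=1
After 7 (craft lens): lens=1 quartz=1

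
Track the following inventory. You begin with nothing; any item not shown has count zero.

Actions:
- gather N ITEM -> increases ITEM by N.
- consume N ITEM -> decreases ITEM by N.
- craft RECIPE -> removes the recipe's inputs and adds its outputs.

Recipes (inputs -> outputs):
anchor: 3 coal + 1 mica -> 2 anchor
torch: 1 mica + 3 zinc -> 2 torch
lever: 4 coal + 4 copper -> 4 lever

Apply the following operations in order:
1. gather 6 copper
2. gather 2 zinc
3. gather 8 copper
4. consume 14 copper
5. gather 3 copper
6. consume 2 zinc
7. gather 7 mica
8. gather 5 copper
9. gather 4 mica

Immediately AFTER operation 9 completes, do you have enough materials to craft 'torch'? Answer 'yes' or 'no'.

Answer: no

Derivation:
After 1 (gather 6 copper): copper=6
After 2 (gather 2 zinc): copper=6 zinc=2
After 3 (gather 8 copper): copper=14 zinc=2
After 4 (consume 14 copper): zinc=2
After 5 (gather 3 copper): copper=3 zinc=2
After 6 (consume 2 zinc): copper=3
After 7 (gather 7 mica): copper=3 mica=7
After 8 (gather 5 copper): copper=8 mica=7
After 9 (gather 4 mica): copper=8 mica=11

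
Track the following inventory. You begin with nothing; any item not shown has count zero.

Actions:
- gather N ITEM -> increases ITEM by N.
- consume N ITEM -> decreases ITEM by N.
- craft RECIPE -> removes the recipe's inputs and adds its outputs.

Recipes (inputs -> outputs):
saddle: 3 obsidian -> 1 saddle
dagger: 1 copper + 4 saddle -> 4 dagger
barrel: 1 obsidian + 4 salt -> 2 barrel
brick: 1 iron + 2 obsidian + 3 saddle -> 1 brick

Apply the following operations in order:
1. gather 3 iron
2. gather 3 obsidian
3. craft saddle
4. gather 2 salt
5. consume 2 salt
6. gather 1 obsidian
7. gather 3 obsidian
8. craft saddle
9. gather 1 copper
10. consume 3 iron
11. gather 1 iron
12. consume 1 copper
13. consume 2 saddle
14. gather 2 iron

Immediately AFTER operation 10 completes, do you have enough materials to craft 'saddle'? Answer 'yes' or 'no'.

After 1 (gather 3 iron): iron=3
After 2 (gather 3 obsidian): iron=3 obsidian=3
After 3 (craft saddle): iron=3 saddle=1
After 4 (gather 2 salt): iron=3 saddle=1 salt=2
After 5 (consume 2 salt): iron=3 saddle=1
After 6 (gather 1 obsidian): iron=3 obsidian=1 saddle=1
After 7 (gather 3 obsidian): iron=3 obsidian=4 saddle=1
After 8 (craft saddle): iron=3 obsidian=1 saddle=2
After 9 (gather 1 copper): copper=1 iron=3 obsidian=1 saddle=2
After 10 (consume 3 iron): copper=1 obsidian=1 saddle=2

Answer: no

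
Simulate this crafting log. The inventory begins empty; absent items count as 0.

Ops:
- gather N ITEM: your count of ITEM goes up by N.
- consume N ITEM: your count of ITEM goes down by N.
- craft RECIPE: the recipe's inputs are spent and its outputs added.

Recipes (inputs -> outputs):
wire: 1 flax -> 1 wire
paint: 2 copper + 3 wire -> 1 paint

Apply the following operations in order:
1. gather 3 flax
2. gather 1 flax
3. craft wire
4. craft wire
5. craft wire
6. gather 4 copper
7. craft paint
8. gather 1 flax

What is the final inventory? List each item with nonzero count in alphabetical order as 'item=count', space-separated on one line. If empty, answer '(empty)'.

After 1 (gather 3 flax): flax=3
After 2 (gather 1 flax): flax=4
After 3 (craft wire): flax=3 wire=1
After 4 (craft wire): flax=2 wire=2
After 5 (craft wire): flax=1 wire=3
After 6 (gather 4 copper): copper=4 flax=1 wire=3
After 7 (craft paint): copper=2 flax=1 paint=1
After 8 (gather 1 flax): copper=2 flax=2 paint=1

Answer: copper=2 flax=2 paint=1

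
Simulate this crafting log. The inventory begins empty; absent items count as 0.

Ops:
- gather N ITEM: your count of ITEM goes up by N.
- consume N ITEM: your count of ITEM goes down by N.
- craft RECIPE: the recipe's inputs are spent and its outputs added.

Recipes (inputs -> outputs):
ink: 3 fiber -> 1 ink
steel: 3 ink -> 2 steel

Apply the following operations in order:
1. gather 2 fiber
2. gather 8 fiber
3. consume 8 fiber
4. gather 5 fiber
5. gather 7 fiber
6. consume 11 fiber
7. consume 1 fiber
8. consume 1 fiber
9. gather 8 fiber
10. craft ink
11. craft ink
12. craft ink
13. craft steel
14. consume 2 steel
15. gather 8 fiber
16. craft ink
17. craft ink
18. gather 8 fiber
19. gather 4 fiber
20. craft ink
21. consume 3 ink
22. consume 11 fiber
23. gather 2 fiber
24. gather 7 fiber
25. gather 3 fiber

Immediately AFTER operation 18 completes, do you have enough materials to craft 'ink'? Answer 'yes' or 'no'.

After 1 (gather 2 fiber): fiber=2
After 2 (gather 8 fiber): fiber=10
After 3 (consume 8 fiber): fiber=2
After 4 (gather 5 fiber): fiber=7
After 5 (gather 7 fiber): fiber=14
After 6 (consume 11 fiber): fiber=3
After 7 (consume 1 fiber): fiber=2
After 8 (consume 1 fiber): fiber=1
After 9 (gather 8 fiber): fiber=9
After 10 (craft ink): fiber=6 ink=1
After 11 (craft ink): fiber=3 ink=2
After 12 (craft ink): ink=3
After 13 (craft steel): steel=2
After 14 (consume 2 steel): (empty)
After 15 (gather 8 fiber): fiber=8
After 16 (craft ink): fiber=5 ink=1
After 17 (craft ink): fiber=2 ink=2
After 18 (gather 8 fiber): fiber=10 ink=2

Answer: yes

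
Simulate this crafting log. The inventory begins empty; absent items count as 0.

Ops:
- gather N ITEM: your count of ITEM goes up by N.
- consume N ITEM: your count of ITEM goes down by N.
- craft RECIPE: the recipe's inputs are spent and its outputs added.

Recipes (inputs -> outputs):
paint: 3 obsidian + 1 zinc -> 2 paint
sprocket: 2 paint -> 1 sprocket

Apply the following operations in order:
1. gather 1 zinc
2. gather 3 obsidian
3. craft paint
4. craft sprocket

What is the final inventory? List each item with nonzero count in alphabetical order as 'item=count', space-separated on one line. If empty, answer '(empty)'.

After 1 (gather 1 zinc): zinc=1
After 2 (gather 3 obsidian): obsidian=3 zinc=1
After 3 (craft paint): paint=2
After 4 (craft sprocket): sprocket=1

Answer: sprocket=1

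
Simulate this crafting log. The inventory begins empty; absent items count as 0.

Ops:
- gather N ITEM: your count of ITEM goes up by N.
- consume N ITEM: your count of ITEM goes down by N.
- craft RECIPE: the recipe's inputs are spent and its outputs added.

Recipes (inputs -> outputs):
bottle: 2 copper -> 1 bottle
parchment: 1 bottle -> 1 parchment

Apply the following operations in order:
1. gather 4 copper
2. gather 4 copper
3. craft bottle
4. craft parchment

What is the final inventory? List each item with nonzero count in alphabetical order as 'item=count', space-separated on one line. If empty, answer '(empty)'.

After 1 (gather 4 copper): copper=4
After 2 (gather 4 copper): copper=8
After 3 (craft bottle): bottle=1 copper=6
After 4 (craft parchment): copper=6 parchment=1

Answer: copper=6 parchment=1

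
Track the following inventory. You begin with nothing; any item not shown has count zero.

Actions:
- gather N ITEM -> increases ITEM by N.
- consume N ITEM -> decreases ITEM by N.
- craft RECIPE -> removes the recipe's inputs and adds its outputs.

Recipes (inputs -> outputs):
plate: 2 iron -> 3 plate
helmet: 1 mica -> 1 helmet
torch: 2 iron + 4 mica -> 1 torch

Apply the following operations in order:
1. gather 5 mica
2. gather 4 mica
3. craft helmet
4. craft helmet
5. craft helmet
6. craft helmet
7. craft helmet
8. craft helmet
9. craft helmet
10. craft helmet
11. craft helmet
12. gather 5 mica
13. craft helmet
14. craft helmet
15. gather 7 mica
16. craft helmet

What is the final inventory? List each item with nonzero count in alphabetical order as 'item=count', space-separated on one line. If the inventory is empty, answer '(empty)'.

After 1 (gather 5 mica): mica=5
After 2 (gather 4 mica): mica=9
After 3 (craft helmet): helmet=1 mica=8
After 4 (craft helmet): helmet=2 mica=7
After 5 (craft helmet): helmet=3 mica=6
After 6 (craft helmet): helmet=4 mica=5
After 7 (craft helmet): helmet=5 mica=4
After 8 (craft helmet): helmet=6 mica=3
After 9 (craft helmet): helmet=7 mica=2
After 10 (craft helmet): helmet=8 mica=1
After 11 (craft helmet): helmet=9
After 12 (gather 5 mica): helmet=9 mica=5
After 13 (craft helmet): helmet=10 mica=4
After 14 (craft helmet): helmet=11 mica=3
After 15 (gather 7 mica): helmet=11 mica=10
After 16 (craft helmet): helmet=12 mica=9

Answer: helmet=12 mica=9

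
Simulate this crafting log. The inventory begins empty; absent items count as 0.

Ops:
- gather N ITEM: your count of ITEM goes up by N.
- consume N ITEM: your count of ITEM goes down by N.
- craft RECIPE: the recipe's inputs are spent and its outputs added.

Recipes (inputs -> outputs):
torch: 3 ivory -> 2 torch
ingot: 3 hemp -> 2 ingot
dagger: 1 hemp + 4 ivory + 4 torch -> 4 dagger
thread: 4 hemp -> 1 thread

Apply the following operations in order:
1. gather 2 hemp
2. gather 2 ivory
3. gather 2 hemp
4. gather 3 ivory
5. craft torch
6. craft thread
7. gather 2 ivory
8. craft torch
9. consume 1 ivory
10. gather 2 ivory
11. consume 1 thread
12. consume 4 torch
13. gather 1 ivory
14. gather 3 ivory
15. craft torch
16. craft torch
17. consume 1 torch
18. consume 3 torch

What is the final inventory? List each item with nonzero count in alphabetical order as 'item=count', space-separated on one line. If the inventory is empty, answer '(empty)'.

After 1 (gather 2 hemp): hemp=2
After 2 (gather 2 ivory): hemp=2 ivory=2
After 3 (gather 2 hemp): hemp=4 ivory=2
After 4 (gather 3 ivory): hemp=4 ivory=5
After 5 (craft torch): hemp=4 ivory=2 torch=2
After 6 (craft thread): ivory=2 thread=1 torch=2
After 7 (gather 2 ivory): ivory=4 thread=1 torch=2
After 8 (craft torch): ivory=1 thread=1 torch=4
After 9 (consume 1 ivory): thread=1 torch=4
After 10 (gather 2 ivory): ivory=2 thread=1 torch=4
After 11 (consume 1 thread): ivory=2 torch=4
After 12 (consume 4 torch): ivory=2
After 13 (gather 1 ivory): ivory=3
After 14 (gather 3 ivory): ivory=6
After 15 (craft torch): ivory=3 torch=2
After 16 (craft torch): torch=4
After 17 (consume 1 torch): torch=3
After 18 (consume 3 torch): (empty)

Answer: (empty)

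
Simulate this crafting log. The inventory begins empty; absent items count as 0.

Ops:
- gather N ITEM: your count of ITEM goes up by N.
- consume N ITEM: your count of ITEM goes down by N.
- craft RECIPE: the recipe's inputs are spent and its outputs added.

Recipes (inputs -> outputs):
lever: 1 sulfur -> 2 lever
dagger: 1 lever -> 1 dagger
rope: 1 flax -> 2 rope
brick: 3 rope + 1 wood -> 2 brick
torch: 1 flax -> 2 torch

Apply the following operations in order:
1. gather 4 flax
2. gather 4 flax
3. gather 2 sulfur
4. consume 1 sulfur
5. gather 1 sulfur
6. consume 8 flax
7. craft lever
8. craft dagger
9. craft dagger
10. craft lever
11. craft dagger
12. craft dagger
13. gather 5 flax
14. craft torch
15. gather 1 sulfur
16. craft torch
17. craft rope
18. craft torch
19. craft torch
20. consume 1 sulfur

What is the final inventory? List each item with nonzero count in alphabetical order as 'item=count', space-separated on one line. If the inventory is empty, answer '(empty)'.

Answer: dagger=4 rope=2 torch=8

Derivation:
After 1 (gather 4 flax): flax=4
After 2 (gather 4 flax): flax=8
After 3 (gather 2 sulfur): flax=8 sulfur=2
After 4 (consume 1 sulfur): flax=8 sulfur=1
After 5 (gather 1 sulfur): flax=8 sulfur=2
After 6 (consume 8 flax): sulfur=2
After 7 (craft lever): lever=2 sulfur=1
After 8 (craft dagger): dagger=1 lever=1 sulfur=1
After 9 (craft dagger): dagger=2 sulfur=1
After 10 (craft lever): dagger=2 lever=2
After 11 (craft dagger): dagger=3 lever=1
After 12 (craft dagger): dagger=4
After 13 (gather 5 flax): dagger=4 flax=5
After 14 (craft torch): dagger=4 flax=4 torch=2
After 15 (gather 1 sulfur): dagger=4 flax=4 sulfur=1 torch=2
After 16 (craft torch): dagger=4 flax=3 sulfur=1 torch=4
After 17 (craft rope): dagger=4 flax=2 rope=2 sulfur=1 torch=4
After 18 (craft torch): dagger=4 flax=1 rope=2 sulfur=1 torch=6
After 19 (craft torch): dagger=4 rope=2 sulfur=1 torch=8
After 20 (consume 1 sulfur): dagger=4 rope=2 torch=8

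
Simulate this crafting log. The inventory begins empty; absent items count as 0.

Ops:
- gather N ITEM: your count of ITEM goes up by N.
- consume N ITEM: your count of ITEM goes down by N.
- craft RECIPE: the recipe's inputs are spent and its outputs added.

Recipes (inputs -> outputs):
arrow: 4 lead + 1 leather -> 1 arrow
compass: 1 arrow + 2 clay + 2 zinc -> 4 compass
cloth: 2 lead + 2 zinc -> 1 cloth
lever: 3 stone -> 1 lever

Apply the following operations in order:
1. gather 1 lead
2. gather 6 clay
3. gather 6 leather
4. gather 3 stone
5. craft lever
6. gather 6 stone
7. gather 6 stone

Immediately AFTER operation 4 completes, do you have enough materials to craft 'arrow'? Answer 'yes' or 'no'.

Answer: no

Derivation:
After 1 (gather 1 lead): lead=1
After 2 (gather 6 clay): clay=6 lead=1
After 3 (gather 6 leather): clay=6 lead=1 leather=6
After 4 (gather 3 stone): clay=6 lead=1 leather=6 stone=3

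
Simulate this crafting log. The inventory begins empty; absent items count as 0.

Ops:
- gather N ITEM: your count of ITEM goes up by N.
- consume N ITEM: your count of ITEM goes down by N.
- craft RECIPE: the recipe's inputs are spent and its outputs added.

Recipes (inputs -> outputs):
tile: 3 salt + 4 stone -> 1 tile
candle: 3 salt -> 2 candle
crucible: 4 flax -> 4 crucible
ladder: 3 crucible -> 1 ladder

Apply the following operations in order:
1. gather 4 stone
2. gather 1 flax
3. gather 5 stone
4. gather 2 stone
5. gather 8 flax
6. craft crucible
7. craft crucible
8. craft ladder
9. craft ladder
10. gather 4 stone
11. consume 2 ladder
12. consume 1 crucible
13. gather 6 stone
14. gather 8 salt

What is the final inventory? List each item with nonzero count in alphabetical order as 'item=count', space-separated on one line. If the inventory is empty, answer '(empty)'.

After 1 (gather 4 stone): stone=4
After 2 (gather 1 flax): flax=1 stone=4
After 3 (gather 5 stone): flax=1 stone=9
After 4 (gather 2 stone): flax=1 stone=11
After 5 (gather 8 flax): flax=9 stone=11
After 6 (craft crucible): crucible=4 flax=5 stone=11
After 7 (craft crucible): crucible=8 flax=1 stone=11
After 8 (craft ladder): crucible=5 flax=1 ladder=1 stone=11
After 9 (craft ladder): crucible=2 flax=1 ladder=2 stone=11
After 10 (gather 4 stone): crucible=2 flax=1 ladder=2 stone=15
After 11 (consume 2 ladder): crucible=2 flax=1 stone=15
After 12 (consume 1 crucible): crucible=1 flax=1 stone=15
After 13 (gather 6 stone): crucible=1 flax=1 stone=21
After 14 (gather 8 salt): crucible=1 flax=1 salt=8 stone=21

Answer: crucible=1 flax=1 salt=8 stone=21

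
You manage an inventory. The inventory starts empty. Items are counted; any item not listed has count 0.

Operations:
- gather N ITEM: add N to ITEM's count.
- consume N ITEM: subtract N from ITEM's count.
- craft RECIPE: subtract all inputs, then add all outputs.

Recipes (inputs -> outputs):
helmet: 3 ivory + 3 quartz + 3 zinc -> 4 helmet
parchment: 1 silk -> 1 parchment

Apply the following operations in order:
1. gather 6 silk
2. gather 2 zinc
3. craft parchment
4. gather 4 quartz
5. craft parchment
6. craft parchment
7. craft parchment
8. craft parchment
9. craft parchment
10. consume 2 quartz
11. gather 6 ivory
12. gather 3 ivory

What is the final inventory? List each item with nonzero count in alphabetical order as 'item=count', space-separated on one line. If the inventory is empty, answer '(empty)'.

After 1 (gather 6 silk): silk=6
After 2 (gather 2 zinc): silk=6 zinc=2
After 3 (craft parchment): parchment=1 silk=5 zinc=2
After 4 (gather 4 quartz): parchment=1 quartz=4 silk=5 zinc=2
After 5 (craft parchment): parchment=2 quartz=4 silk=4 zinc=2
After 6 (craft parchment): parchment=3 quartz=4 silk=3 zinc=2
After 7 (craft parchment): parchment=4 quartz=4 silk=2 zinc=2
After 8 (craft parchment): parchment=5 quartz=4 silk=1 zinc=2
After 9 (craft parchment): parchment=6 quartz=4 zinc=2
After 10 (consume 2 quartz): parchment=6 quartz=2 zinc=2
After 11 (gather 6 ivory): ivory=6 parchment=6 quartz=2 zinc=2
After 12 (gather 3 ivory): ivory=9 parchment=6 quartz=2 zinc=2

Answer: ivory=9 parchment=6 quartz=2 zinc=2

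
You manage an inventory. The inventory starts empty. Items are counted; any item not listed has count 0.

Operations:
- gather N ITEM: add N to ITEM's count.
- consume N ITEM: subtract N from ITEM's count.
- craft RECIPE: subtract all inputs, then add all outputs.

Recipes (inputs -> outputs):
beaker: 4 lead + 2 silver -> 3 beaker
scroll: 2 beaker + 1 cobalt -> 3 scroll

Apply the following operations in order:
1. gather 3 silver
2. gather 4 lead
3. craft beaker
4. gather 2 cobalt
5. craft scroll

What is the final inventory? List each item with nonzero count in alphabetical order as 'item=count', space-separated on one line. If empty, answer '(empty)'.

Answer: beaker=1 cobalt=1 scroll=3 silver=1

Derivation:
After 1 (gather 3 silver): silver=3
After 2 (gather 4 lead): lead=4 silver=3
After 3 (craft beaker): beaker=3 silver=1
After 4 (gather 2 cobalt): beaker=3 cobalt=2 silver=1
After 5 (craft scroll): beaker=1 cobalt=1 scroll=3 silver=1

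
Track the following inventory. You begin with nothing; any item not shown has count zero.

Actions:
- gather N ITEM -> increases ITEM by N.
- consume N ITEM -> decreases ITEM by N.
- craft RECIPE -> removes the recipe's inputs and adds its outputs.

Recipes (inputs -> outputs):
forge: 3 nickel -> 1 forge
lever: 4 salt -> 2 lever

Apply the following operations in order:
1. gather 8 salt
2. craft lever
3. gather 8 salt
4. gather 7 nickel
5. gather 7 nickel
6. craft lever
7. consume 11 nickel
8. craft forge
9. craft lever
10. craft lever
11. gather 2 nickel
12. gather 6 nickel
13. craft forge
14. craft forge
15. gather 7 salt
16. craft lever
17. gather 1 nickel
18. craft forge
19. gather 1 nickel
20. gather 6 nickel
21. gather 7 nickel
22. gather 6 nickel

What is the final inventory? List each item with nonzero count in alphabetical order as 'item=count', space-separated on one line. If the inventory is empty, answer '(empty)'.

Answer: forge=4 lever=10 nickel=20 salt=3

Derivation:
After 1 (gather 8 salt): salt=8
After 2 (craft lever): lever=2 salt=4
After 3 (gather 8 salt): lever=2 salt=12
After 4 (gather 7 nickel): lever=2 nickel=7 salt=12
After 5 (gather 7 nickel): lever=2 nickel=14 salt=12
After 6 (craft lever): lever=4 nickel=14 salt=8
After 7 (consume 11 nickel): lever=4 nickel=3 salt=8
After 8 (craft forge): forge=1 lever=4 salt=8
After 9 (craft lever): forge=1 lever=6 salt=4
After 10 (craft lever): forge=1 lever=8
After 11 (gather 2 nickel): forge=1 lever=8 nickel=2
After 12 (gather 6 nickel): forge=1 lever=8 nickel=8
After 13 (craft forge): forge=2 lever=8 nickel=5
After 14 (craft forge): forge=3 lever=8 nickel=2
After 15 (gather 7 salt): forge=3 lever=8 nickel=2 salt=7
After 16 (craft lever): forge=3 lever=10 nickel=2 salt=3
After 17 (gather 1 nickel): forge=3 lever=10 nickel=3 salt=3
After 18 (craft forge): forge=4 lever=10 salt=3
After 19 (gather 1 nickel): forge=4 lever=10 nickel=1 salt=3
After 20 (gather 6 nickel): forge=4 lever=10 nickel=7 salt=3
After 21 (gather 7 nickel): forge=4 lever=10 nickel=14 salt=3
After 22 (gather 6 nickel): forge=4 lever=10 nickel=20 salt=3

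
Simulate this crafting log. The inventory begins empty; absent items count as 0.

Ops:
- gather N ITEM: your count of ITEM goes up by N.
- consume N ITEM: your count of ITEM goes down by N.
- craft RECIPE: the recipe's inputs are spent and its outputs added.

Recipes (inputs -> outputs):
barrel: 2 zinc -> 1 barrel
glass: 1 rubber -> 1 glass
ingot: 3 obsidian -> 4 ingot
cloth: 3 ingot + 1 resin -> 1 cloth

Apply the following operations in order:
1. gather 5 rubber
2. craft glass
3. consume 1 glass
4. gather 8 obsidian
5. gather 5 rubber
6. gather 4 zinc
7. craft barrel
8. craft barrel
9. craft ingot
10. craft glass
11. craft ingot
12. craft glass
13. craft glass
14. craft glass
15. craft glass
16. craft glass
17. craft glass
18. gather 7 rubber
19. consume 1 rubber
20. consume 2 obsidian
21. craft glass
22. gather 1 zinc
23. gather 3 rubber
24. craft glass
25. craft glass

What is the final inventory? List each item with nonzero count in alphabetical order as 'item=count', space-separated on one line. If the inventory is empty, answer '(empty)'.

Answer: barrel=2 glass=10 ingot=8 rubber=8 zinc=1

Derivation:
After 1 (gather 5 rubber): rubber=5
After 2 (craft glass): glass=1 rubber=4
After 3 (consume 1 glass): rubber=4
After 4 (gather 8 obsidian): obsidian=8 rubber=4
After 5 (gather 5 rubber): obsidian=8 rubber=9
After 6 (gather 4 zinc): obsidian=8 rubber=9 zinc=4
After 7 (craft barrel): barrel=1 obsidian=8 rubber=9 zinc=2
After 8 (craft barrel): barrel=2 obsidian=8 rubber=9
After 9 (craft ingot): barrel=2 ingot=4 obsidian=5 rubber=9
After 10 (craft glass): barrel=2 glass=1 ingot=4 obsidian=5 rubber=8
After 11 (craft ingot): barrel=2 glass=1 ingot=8 obsidian=2 rubber=8
After 12 (craft glass): barrel=2 glass=2 ingot=8 obsidian=2 rubber=7
After 13 (craft glass): barrel=2 glass=3 ingot=8 obsidian=2 rubber=6
After 14 (craft glass): barrel=2 glass=4 ingot=8 obsidian=2 rubber=5
After 15 (craft glass): barrel=2 glass=5 ingot=8 obsidian=2 rubber=4
After 16 (craft glass): barrel=2 glass=6 ingot=8 obsidian=2 rubber=3
After 17 (craft glass): barrel=2 glass=7 ingot=8 obsidian=2 rubber=2
After 18 (gather 7 rubber): barrel=2 glass=7 ingot=8 obsidian=2 rubber=9
After 19 (consume 1 rubber): barrel=2 glass=7 ingot=8 obsidian=2 rubber=8
After 20 (consume 2 obsidian): barrel=2 glass=7 ingot=8 rubber=8
After 21 (craft glass): barrel=2 glass=8 ingot=8 rubber=7
After 22 (gather 1 zinc): barrel=2 glass=8 ingot=8 rubber=7 zinc=1
After 23 (gather 3 rubber): barrel=2 glass=8 ingot=8 rubber=10 zinc=1
After 24 (craft glass): barrel=2 glass=9 ingot=8 rubber=9 zinc=1
After 25 (craft glass): barrel=2 glass=10 ingot=8 rubber=8 zinc=1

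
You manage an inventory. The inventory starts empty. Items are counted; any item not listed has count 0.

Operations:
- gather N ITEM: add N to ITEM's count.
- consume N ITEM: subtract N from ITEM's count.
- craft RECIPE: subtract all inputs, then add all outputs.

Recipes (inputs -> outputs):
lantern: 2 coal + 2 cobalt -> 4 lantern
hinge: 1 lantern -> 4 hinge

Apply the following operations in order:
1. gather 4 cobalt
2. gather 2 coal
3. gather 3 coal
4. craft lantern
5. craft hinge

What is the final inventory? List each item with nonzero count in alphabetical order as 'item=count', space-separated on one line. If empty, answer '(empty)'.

Answer: coal=3 cobalt=2 hinge=4 lantern=3

Derivation:
After 1 (gather 4 cobalt): cobalt=4
After 2 (gather 2 coal): coal=2 cobalt=4
After 3 (gather 3 coal): coal=5 cobalt=4
After 4 (craft lantern): coal=3 cobalt=2 lantern=4
After 5 (craft hinge): coal=3 cobalt=2 hinge=4 lantern=3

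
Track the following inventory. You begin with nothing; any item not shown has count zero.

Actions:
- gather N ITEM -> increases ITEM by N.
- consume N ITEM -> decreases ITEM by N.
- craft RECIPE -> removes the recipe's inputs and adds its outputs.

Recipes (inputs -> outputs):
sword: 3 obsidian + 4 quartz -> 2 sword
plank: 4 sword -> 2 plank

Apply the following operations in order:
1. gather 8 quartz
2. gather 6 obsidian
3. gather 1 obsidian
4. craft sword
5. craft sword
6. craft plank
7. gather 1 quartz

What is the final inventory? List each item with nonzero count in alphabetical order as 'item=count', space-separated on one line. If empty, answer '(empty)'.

After 1 (gather 8 quartz): quartz=8
After 2 (gather 6 obsidian): obsidian=6 quartz=8
After 3 (gather 1 obsidian): obsidian=7 quartz=8
After 4 (craft sword): obsidian=4 quartz=4 sword=2
After 5 (craft sword): obsidian=1 sword=4
After 6 (craft plank): obsidian=1 plank=2
After 7 (gather 1 quartz): obsidian=1 plank=2 quartz=1

Answer: obsidian=1 plank=2 quartz=1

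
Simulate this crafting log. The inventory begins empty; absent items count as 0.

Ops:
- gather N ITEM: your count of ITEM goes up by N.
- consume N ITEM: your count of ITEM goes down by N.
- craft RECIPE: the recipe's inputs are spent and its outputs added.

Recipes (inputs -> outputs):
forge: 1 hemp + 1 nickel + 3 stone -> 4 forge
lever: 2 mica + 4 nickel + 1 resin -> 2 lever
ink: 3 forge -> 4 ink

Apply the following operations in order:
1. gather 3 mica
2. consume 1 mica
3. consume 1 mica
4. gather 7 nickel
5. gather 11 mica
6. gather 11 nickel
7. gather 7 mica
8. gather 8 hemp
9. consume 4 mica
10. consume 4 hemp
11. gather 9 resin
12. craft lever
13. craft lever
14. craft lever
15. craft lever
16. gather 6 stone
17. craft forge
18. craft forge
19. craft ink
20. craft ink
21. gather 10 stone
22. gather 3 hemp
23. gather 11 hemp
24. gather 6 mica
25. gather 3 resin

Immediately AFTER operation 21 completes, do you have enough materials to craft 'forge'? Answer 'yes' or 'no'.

After 1 (gather 3 mica): mica=3
After 2 (consume 1 mica): mica=2
After 3 (consume 1 mica): mica=1
After 4 (gather 7 nickel): mica=1 nickel=7
After 5 (gather 11 mica): mica=12 nickel=7
After 6 (gather 11 nickel): mica=12 nickel=18
After 7 (gather 7 mica): mica=19 nickel=18
After 8 (gather 8 hemp): hemp=8 mica=19 nickel=18
After 9 (consume 4 mica): hemp=8 mica=15 nickel=18
After 10 (consume 4 hemp): hemp=4 mica=15 nickel=18
After 11 (gather 9 resin): hemp=4 mica=15 nickel=18 resin=9
After 12 (craft lever): hemp=4 lever=2 mica=13 nickel=14 resin=8
After 13 (craft lever): hemp=4 lever=4 mica=11 nickel=10 resin=7
After 14 (craft lever): hemp=4 lever=6 mica=9 nickel=6 resin=6
After 15 (craft lever): hemp=4 lever=8 mica=7 nickel=2 resin=5
After 16 (gather 6 stone): hemp=4 lever=8 mica=7 nickel=2 resin=5 stone=6
After 17 (craft forge): forge=4 hemp=3 lever=8 mica=7 nickel=1 resin=5 stone=3
After 18 (craft forge): forge=8 hemp=2 lever=8 mica=7 resin=5
After 19 (craft ink): forge=5 hemp=2 ink=4 lever=8 mica=7 resin=5
After 20 (craft ink): forge=2 hemp=2 ink=8 lever=8 mica=7 resin=5
After 21 (gather 10 stone): forge=2 hemp=2 ink=8 lever=8 mica=7 resin=5 stone=10

Answer: no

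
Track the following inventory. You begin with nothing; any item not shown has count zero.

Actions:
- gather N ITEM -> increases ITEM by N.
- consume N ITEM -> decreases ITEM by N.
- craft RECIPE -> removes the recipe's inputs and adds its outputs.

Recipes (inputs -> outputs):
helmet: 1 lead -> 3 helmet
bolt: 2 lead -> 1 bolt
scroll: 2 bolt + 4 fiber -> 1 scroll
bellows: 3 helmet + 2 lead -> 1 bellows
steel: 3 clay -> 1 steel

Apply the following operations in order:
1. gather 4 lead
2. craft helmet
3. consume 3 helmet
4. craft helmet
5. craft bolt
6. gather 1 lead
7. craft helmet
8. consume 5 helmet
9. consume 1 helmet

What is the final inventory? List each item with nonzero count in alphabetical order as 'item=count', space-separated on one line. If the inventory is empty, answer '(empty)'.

Answer: bolt=1

Derivation:
After 1 (gather 4 lead): lead=4
After 2 (craft helmet): helmet=3 lead=3
After 3 (consume 3 helmet): lead=3
After 4 (craft helmet): helmet=3 lead=2
After 5 (craft bolt): bolt=1 helmet=3
After 6 (gather 1 lead): bolt=1 helmet=3 lead=1
After 7 (craft helmet): bolt=1 helmet=6
After 8 (consume 5 helmet): bolt=1 helmet=1
After 9 (consume 1 helmet): bolt=1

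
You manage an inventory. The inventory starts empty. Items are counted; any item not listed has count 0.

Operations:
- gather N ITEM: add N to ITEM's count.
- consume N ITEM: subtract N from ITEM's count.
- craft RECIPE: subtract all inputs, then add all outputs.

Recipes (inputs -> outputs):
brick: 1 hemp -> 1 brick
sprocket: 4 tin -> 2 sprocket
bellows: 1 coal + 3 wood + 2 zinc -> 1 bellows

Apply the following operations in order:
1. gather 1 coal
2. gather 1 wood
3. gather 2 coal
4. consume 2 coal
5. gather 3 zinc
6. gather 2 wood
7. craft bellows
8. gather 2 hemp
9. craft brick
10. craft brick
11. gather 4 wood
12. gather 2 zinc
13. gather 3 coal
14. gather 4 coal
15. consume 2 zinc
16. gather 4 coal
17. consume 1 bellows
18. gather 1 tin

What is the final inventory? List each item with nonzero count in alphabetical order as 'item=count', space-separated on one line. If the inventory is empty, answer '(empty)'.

After 1 (gather 1 coal): coal=1
After 2 (gather 1 wood): coal=1 wood=1
After 3 (gather 2 coal): coal=3 wood=1
After 4 (consume 2 coal): coal=1 wood=1
After 5 (gather 3 zinc): coal=1 wood=1 zinc=3
After 6 (gather 2 wood): coal=1 wood=3 zinc=3
After 7 (craft bellows): bellows=1 zinc=1
After 8 (gather 2 hemp): bellows=1 hemp=2 zinc=1
After 9 (craft brick): bellows=1 brick=1 hemp=1 zinc=1
After 10 (craft brick): bellows=1 brick=2 zinc=1
After 11 (gather 4 wood): bellows=1 brick=2 wood=4 zinc=1
After 12 (gather 2 zinc): bellows=1 brick=2 wood=4 zinc=3
After 13 (gather 3 coal): bellows=1 brick=2 coal=3 wood=4 zinc=3
After 14 (gather 4 coal): bellows=1 brick=2 coal=7 wood=4 zinc=3
After 15 (consume 2 zinc): bellows=1 brick=2 coal=7 wood=4 zinc=1
After 16 (gather 4 coal): bellows=1 brick=2 coal=11 wood=4 zinc=1
After 17 (consume 1 bellows): brick=2 coal=11 wood=4 zinc=1
After 18 (gather 1 tin): brick=2 coal=11 tin=1 wood=4 zinc=1

Answer: brick=2 coal=11 tin=1 wood=4 zinc=1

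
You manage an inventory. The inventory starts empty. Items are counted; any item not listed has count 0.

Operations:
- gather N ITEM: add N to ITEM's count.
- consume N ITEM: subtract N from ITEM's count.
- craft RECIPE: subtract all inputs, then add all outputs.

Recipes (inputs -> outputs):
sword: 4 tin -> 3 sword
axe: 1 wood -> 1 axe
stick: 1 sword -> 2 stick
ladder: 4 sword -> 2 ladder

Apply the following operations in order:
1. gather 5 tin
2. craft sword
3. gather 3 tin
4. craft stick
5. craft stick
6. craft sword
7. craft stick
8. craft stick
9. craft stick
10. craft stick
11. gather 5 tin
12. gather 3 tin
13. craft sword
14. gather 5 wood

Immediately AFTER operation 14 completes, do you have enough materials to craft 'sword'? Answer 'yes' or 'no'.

Answer: yes

Derivation:
After 1 (gather 5 tin): tin=5
After 2 (craft sword): sword=3 tin=1
After 3 (gather 3 tin): sword=3 tin=4
After 4 (craft stick): stick=2 sword=2 tin=4
After 5 (craft stick): stick=4 sword=1 tin=4
After 6 (craft sword): stick=4 sword=4
After 7 (craft stick): stick=6 sword=3
After 8 (craft stick): stick=8 sword=2
After 9 (craft stick): stick=10 sword=1
After 10 (craft stick): stick=12
After 11 (gather 5 tin): stick=12 tin=5
After 12 (gather 3 tin): stick=12 tin=8
After 13 (craft sword): stick=12 sword=3 tin=4
After 14 (gather 5 wood): stick=12 sword=3 tin=4 wood=5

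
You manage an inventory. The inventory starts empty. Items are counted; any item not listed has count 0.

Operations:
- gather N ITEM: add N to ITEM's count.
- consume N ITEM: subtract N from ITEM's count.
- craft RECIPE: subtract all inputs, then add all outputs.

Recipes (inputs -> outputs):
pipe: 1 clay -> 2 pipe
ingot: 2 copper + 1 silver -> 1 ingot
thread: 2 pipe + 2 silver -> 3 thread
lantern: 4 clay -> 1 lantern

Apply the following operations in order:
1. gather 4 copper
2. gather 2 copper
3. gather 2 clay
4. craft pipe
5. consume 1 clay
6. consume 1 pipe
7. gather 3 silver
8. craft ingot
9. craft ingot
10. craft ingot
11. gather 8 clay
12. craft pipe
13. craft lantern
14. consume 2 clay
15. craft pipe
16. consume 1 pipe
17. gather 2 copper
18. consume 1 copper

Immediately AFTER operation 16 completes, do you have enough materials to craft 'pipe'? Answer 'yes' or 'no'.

Answer: no

Derivation:
After 1 (gather 4 copper): copper=4
After 2 (gather 2 copper): copper=6
After 3 (gather 2 clay): clay=2 copper=6
After 4 (craft pipe): clay=1 copper=6 pipe=2
After 5 (consume 1 clay): copper=6 pipe=2
After 6 (consume 1 pipe): copper=6 pipe=1
After 7 (gather 3 silver): copper=6 pipe=1 silver=3
After 8 (craft ingot): copper=4 ingot=1 pipe=1 silver=2
After 9 (craft ingot): copper=2 ingot=2 pipe=1 silver=1
After 10 (craft ingot): ingot=3 pipe=1
After 11 (gather 8 clay): clay=8 ingot=3 pipe=1
After 12 (craft pipe): clay=7 ingot=3 pipe=3
After 13 (craft lantern): clay=3 ingot=3 lantern=1 pipe=3
After 14 (consume 2 clay): clay=1 ingot=3 lantern=1 pipe=3
After 15 (craft pipe): ingot=3 lantern=1 pipe=5
After 16 (consume 1 pipe): ingot=3 lantern=1 pipe=4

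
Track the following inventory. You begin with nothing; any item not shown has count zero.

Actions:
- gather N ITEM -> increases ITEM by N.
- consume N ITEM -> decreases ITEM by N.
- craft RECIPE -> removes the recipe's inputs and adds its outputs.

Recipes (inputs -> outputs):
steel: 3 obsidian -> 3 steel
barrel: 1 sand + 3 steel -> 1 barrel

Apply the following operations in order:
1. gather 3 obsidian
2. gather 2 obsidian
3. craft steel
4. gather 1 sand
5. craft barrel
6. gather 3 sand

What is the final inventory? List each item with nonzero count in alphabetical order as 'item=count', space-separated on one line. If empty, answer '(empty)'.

After 1 (gather 3 obsidian): obsidian=3
After 2 (gather 2 obsidian): obsidian=5
After 3 (craft steel): obsidian=2 steel=3
After 4 (gather 1 sand): obsidian=2 sand=1 steel=3
After 5 (craft barrel): barrel=1 obsidian=2
After 6 (gather 3 sand): barrel=1 obsidian=2 sand=3

Answer: barrel=1 obsidian=2 sand=3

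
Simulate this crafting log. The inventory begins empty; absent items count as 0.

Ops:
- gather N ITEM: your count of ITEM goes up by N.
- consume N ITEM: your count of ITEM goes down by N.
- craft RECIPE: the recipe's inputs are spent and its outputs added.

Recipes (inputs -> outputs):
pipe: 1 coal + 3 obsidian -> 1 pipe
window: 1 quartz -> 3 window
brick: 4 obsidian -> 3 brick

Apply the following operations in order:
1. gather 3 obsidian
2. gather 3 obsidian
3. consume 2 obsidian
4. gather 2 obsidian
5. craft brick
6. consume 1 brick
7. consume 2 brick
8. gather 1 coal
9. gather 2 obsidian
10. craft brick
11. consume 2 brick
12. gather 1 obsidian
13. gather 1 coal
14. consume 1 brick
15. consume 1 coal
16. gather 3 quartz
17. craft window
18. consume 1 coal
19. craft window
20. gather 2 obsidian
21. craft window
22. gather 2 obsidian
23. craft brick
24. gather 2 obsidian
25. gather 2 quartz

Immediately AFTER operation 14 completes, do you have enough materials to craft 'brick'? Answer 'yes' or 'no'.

After 1 (gather 3 obsidian): obsidian=3
After 2 (gather 3 obsidian): obsidian=6
After 3 (consume 2 obsidian): obsidian=4
After 4 (gather 2 obsidian): obsidian=6
After 5 (craft brick): brick=3 obsidian=2
After 6 (consume 1 brick): brick=2 obsidian=2
After 7 (consume 2 brick): obsidian=2
After 8 (gather 1 coal): coal=1 obsidian=2
After 9 (gather 2 obsidian): coal=1 obsidian=4
After 10 (craft brick): brick=3 coal=1
After 11 (consume 2 brick): brick=1 coal=1
After 12 (gather 1 obsidian): brick=1 coal=1 obsidian=1
After 13 (gather 1 coal): brick=1 coal=2 obsidian=1
After 14 (consume 1 brick): coal=2 obsidian=1

Answer: no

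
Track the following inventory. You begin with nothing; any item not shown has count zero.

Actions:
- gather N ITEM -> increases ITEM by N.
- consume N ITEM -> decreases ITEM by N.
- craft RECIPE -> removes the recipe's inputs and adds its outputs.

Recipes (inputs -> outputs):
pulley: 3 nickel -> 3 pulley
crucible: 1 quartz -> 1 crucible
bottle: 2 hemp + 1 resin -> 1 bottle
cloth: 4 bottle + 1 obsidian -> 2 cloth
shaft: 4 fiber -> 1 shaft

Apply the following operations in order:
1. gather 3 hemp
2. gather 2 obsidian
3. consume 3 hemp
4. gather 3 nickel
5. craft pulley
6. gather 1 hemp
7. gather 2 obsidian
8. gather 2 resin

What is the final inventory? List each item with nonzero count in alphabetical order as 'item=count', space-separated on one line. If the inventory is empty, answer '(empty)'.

After 1 (gather 3 hemp): hemp=3
After 2 (gather 2 obsidian): hemp=3 obsidian=2
After 3 (consume 3 hemp): obsidian=2
After 4 (gather 3 nickel): nickel=3 obsidian=2
After 5 (craft pulley): obsidian=2 pulley=3
After 6 (gather 1 hemp): hemp=1 obsidian=2 pulley=3
After 7 (gather 2 obsidian): hemp=1 obsidian=4 pulley=3
After 8 (gather 2 resin): hemp=1 obsidian=4 pulley=3 resin=2

Answer: hemp=1 obsidian=4 pulley=3 resin=2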